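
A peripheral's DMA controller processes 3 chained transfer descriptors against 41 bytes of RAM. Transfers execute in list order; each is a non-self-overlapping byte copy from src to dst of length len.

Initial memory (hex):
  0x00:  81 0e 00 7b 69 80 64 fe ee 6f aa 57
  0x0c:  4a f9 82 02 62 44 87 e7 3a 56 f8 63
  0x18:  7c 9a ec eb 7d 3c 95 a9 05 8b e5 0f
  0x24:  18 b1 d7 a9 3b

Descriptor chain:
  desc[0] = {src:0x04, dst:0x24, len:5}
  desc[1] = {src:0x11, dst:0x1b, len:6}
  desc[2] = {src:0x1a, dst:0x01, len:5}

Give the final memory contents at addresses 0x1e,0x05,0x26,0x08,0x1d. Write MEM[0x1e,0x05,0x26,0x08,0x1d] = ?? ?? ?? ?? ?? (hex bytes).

MEM[0x1e,0x05,0x26,0x08,0x1d] = 3a 3a 64 ee e7

  after D0: wrote 5B at 0x24 = 698064feee
  after D1: wrote 6B at 0x1b = 4487e73a56f8
  after D2: wrote 5B at 0x01 = ec4487e73a
query mem[0x1e]=0x3a, mem[0x05]=0x3a, mem[0x26]=0x64, mem[0x08]=0xee, mem[0x1d]=0xe7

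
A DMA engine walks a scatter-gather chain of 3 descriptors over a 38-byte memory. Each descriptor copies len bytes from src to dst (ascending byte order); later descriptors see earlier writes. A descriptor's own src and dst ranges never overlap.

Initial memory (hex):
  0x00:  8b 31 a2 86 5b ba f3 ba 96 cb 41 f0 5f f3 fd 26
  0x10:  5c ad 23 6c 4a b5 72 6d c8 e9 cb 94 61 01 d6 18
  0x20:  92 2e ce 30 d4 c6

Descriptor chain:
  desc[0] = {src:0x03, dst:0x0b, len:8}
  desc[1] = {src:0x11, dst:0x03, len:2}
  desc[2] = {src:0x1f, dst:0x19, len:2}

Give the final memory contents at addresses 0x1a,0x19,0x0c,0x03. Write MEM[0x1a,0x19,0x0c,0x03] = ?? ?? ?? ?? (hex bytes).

MEM[0x1a,0x19,0x0c,0x03] = 92 18 5b cb

[0] 0x03->0x0b len=8 : 86 5b ba f3 ba 96 cb 41
[1] 0x11->0x03 len=2 : cb 41
[2] 0x1f->0x19 len=2 : 18 92
query mem[0x1a]=0x92, mem[0x19]=0x18, mem[0x0c]=0x5b, mem[0x03]=0xcb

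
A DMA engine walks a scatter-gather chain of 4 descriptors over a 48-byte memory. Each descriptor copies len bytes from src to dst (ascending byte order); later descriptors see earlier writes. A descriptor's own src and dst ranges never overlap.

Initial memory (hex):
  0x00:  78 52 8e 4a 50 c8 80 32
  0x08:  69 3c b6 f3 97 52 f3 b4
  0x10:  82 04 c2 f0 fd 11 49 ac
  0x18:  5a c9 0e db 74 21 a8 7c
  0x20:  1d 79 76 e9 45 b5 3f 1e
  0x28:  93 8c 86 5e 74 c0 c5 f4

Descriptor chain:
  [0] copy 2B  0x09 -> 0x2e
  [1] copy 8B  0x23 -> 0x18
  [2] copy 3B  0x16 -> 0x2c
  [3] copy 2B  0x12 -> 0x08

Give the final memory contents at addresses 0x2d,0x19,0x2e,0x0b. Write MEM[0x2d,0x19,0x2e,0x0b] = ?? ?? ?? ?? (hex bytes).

#0 dst[0x2e+2] := {0x3c,0xb6}
#1 dst[0x18+8] := {0xe9,0x45,0xb5,0x3f,0x1e,0x93,0x8c,0x86}
#2 dst[0x2c+3] := {0x49,0xac,0xe9}
#3 dst[0x08+2] := {0xc2,0xf0}
query mem[0x2d]=0xac, mem[0x19]=0x45, mem[0x2e]=0xe9, mem[0x0b]=0xf3

MEM[0x2d,0x19,0x2e,0x0b] = ac 45 e9 f3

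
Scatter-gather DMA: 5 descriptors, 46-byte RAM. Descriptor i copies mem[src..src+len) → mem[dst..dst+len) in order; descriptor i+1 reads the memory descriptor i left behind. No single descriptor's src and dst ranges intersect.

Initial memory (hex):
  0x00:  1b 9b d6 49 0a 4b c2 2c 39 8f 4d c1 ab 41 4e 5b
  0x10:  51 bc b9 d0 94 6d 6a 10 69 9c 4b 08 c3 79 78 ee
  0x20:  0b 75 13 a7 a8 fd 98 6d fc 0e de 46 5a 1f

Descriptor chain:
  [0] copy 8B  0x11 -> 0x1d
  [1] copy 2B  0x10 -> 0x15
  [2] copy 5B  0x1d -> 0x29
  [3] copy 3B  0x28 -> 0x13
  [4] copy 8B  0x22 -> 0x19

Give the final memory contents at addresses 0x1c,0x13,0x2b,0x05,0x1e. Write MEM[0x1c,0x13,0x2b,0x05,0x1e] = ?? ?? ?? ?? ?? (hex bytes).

  after D0: wrote 8B at 0x1d = bcb9d0946d6a1069
  after D1: wrote 2B at 0x15 = 51bc
  after D2: wrote 5B at 0x29 = bcb9d0946d
  after D3: wrote 3B at 0x13 = fcbcb9
  after D4: wrote 8B at 0x19 = 6a1069fd986dfcbc
query mem[0x1c]=0xfd, mem[0x13]=0xfc, mem[0x2b]=0xd0, mem[0x05]=0x4b, mem[0x1e]=0x6d

MEM[0x1c,0x13,0x2b,0x05,0x1e] = fd fc d0 4b 6d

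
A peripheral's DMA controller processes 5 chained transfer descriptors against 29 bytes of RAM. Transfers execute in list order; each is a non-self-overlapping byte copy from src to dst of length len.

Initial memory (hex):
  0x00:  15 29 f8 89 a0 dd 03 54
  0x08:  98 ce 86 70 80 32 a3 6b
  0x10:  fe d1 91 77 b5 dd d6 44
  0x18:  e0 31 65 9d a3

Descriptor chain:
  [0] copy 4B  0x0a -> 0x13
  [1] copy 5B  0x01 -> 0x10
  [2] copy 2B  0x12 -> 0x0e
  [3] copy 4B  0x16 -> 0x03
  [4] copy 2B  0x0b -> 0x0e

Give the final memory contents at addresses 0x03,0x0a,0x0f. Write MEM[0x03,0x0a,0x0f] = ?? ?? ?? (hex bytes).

D0: mem[0x13..0x16] <- [86 70 80 32]
D1: mem[0x10..0x14] <- [29 f8 89 a0 dd]
D2: mem[0x0e..0x0f] <- [89 a0]
D3: mem[0x03..0x06] <- [32 44 e0 31]
D4: mem[0x0e..0x0f] <- [70 80]
query mem[0x03]=0x32, mem[0x0a]=0x86, mem[0x0f]=0x80

MEM[0x03,0x0a,0x0f] = 32 86 80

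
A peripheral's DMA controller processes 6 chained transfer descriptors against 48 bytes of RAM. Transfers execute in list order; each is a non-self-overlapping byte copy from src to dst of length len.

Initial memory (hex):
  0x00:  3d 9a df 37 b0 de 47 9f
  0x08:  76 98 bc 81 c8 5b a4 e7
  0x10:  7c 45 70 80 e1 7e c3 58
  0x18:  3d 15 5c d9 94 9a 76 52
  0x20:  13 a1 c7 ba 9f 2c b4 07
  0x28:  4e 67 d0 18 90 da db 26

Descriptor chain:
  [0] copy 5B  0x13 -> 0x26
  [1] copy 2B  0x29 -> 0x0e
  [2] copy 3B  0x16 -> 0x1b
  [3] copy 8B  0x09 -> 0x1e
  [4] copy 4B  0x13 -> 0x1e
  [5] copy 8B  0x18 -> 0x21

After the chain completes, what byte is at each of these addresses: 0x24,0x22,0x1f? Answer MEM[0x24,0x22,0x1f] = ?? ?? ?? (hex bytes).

[0] 0x13->0x26 len=5 : 80 e1 7e c3 58
[1] 0x29->0x0e len=2 : c3 58
[2] 0x16->0x1b len=3 : c3 58 3d
[3] 0x09->0x1e len=8 : 98 bc 81 c8 5b c3 58 7c
[4] 0x13->0x1e len=4 : 80 e1 7e c3
[5] 0x18->0x21 len=8 : 3d 15 5c c3 58 3d 80 e1
query mem[0x24]=0xc3, mem[0x22]=0x15, mem[0x1f]=0xe1

MEM[0x24,0x22,0x1f] = c3 15 e1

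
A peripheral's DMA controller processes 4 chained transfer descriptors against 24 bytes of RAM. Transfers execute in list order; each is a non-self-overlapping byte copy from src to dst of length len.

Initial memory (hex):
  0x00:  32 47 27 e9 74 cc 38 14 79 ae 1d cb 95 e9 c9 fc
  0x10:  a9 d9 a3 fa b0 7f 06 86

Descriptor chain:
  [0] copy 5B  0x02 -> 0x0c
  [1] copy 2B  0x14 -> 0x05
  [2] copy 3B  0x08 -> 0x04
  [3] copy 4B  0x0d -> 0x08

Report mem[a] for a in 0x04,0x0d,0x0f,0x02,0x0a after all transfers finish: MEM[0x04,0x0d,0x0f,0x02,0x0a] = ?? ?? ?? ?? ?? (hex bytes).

  after D0: wrote 5B at 0x0c = 27e974cc38
  after D1: wrote 2B at 0x05 = b07f
  after D2: wrote 3B at 0x04 = 79ae1d
  after D3: wrote 4B at 0x08 = e974cc38
query mem[0x04]=0x79, mem[0x0d]=0xe9, mem[0x0f]=0xcc, mem[0x02]=0x27, mem[0x0a]=0xcc

MEM[0x04,0x0d,0x0f,0x02,0x0a] = 79 e9 cc 27 cc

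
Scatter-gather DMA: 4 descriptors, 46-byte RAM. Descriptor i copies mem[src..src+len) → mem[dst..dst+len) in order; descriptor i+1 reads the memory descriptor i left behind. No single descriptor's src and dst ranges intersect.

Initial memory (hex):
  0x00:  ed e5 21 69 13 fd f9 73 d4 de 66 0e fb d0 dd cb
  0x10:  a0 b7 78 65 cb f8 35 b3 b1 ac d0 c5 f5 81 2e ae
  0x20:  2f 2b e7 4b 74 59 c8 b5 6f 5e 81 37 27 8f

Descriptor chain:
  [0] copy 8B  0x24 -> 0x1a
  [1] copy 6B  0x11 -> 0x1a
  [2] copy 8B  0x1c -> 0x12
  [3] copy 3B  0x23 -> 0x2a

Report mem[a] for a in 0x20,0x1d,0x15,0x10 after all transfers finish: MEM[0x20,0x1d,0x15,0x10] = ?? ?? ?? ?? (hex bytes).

[0] 0x24->0x1a len=8 : 74 59 c8 b5 6f 5e 81 37
[1] 0x11->0x1a len=6 : b7 78 65 cb f8 35
[2] 0x1c->0x12 len=8 : 65 cb f8 35 81 37 e7 4b
[3] 0x23->0x2a len=3 : 4b 74 59
query mem[0x20]=0x81, mem[0x1d]=0xcb, mem[0x15]=0x35, mem[0x10]=0xa0

MEM[0x20,0x1d,0x15,0x10] = 81 cb 35 a0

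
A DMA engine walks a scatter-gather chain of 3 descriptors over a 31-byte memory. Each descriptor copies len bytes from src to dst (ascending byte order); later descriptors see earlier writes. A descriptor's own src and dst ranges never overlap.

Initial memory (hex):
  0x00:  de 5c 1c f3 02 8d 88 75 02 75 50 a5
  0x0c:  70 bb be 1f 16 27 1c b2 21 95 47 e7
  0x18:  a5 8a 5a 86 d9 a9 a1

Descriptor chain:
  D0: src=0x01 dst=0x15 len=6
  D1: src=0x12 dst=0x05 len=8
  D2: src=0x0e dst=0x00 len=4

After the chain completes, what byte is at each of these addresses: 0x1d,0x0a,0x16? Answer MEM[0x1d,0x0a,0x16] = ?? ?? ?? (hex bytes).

  after D0: wrote 6B at 0x15 = 5c1cf3028d88
  after D1: wrote 8B at 0x05 = 1cb2215c1cf3028d
  after D2: wrote 4B at 0x00 = be1f1627
query mem[0x1d]=0xa9, mem[0x0a]=0xf3, mem[0x16]=0x1c

MEM[0x1d,0x0a,0x16] = a9 f3 1c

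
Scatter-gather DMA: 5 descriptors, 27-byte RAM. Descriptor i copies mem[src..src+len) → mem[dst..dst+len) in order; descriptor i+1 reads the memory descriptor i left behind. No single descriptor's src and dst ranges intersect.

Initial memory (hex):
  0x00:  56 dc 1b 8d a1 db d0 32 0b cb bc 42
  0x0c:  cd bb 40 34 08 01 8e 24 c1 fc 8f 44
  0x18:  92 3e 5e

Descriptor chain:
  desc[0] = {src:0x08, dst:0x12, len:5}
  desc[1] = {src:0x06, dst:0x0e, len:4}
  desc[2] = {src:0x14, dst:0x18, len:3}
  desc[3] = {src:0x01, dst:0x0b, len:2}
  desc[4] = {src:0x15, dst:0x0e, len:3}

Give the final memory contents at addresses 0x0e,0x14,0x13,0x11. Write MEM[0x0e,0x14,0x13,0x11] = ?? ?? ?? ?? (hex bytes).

MEM[0x0e,0x14,0x13,0x11] = 42 bc cb cb

D0: mem[0x12..0x16] <- [0b cb bc 42 cd]
D1: mem[0x0e..0x11] <- [d0 32 0b cb]
D2: mem[0x18..0x1a] <- [bc 42 cd]
D3: mem[0x0b..0x0c] <- [dc 1b]
D4: mem[0x0e..0x10] <- [42 cd 44]
query mem[0x0e]=0x42, mem[0x14]=0xbc, mem[0x13]=0xcb, mem[0x11]=0xcb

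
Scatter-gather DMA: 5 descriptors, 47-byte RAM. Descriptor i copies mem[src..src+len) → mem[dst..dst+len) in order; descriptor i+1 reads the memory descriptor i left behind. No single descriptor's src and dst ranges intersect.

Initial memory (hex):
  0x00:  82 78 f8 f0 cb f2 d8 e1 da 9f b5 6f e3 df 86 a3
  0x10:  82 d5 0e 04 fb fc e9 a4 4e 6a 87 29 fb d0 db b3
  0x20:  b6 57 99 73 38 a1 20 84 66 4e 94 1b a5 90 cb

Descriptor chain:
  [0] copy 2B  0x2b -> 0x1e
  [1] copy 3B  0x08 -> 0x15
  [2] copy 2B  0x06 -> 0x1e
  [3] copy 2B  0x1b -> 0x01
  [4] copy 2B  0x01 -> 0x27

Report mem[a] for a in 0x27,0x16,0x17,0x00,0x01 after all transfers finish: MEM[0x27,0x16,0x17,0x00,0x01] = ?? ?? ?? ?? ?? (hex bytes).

[0] 0x2b->0x1e len=2 : 1b a5
[1] 0x08->0x15 len=3 : da 9f b5
[2] 0x06->0x1e len=2 : d8 e1
[3] 0x1b->0x01 len=2 : 29 fb
[4] 0x01->0x27 len=2 : 29 fb
query mem[0x27]=0x29, mem[0x16]=0x9f, mem[0x17]=0xb5, mem[0x00]=0x82, mem[0x01]=0x29

MEM[0x27,0x16,0x17,0x00,0x01] = 29 9f b5 82 29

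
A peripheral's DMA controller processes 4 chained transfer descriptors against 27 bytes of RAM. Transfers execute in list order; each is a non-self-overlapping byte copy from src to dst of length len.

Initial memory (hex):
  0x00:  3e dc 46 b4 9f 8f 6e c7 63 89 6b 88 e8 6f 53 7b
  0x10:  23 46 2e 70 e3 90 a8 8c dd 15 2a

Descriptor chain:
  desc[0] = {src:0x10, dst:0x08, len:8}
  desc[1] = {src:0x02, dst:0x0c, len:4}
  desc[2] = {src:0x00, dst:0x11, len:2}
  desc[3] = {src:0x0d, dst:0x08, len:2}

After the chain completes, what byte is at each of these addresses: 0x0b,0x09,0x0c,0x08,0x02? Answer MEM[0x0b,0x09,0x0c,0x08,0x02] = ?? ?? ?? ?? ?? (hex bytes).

MEM[0x0b,0x09,0x0c,0x08,0x02] = 70 9f 46 b4 46

  after D0: wrote 8B at 0x08 = 23462e70e390a88c
  after D1: wrote 4B at 0x0c = 46b49f8f
  after D2: wrote 2B at 0x11 = 3edc
  after D3: wrote 2B at 0x08 = b49f
query mem[0x0b]=0x70, mem[0x09]=0x9f, mem[0x0c]=0x46, mem[0x08]=0xb4, mem[0x02]=0x46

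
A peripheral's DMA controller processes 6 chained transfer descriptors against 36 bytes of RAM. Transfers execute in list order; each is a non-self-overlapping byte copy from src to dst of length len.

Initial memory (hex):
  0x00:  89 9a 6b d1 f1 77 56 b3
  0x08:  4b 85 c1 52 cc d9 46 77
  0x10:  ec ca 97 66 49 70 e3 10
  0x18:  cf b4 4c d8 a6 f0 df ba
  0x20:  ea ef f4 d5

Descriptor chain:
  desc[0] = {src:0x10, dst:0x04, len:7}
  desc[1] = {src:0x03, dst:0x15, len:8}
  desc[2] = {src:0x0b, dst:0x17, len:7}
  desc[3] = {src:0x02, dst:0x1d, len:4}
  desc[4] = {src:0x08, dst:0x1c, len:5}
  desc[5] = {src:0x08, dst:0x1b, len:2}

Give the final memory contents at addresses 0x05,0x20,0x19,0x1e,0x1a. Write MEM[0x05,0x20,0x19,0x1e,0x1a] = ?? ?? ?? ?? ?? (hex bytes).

MEM[0x05,0x20,0x19,0x1e,0x1a] = ca cc d9 e3 46

#0 dst[0x04+7] := {0xec,0xca,0x97,0x66,0x49,0x70,0xe3}
#1 dst[0x15+8] := {0xd1,0xec,0xca,0x97,0x66,0x49,0x70,0xe3}
#2 dst[0x17+7] := {0x52,0xcc,0xd9,0x46,0x77,0xec,0xca}
#3 dst[0x1d+4] := {0x6b,0xd1,0xec,0xca}
#4 dst[0x1c+5] := {0x49,0x70,0xe3,0x52,0xcc}
#5 dst[0x1b+2] := {0x49,0x70}
query mem[0x05]=0xca, mem[0x20]=0xcc, mem[0x19]=0xd9, mem[0x1e]=0xe3, mem[0x1a]=0x46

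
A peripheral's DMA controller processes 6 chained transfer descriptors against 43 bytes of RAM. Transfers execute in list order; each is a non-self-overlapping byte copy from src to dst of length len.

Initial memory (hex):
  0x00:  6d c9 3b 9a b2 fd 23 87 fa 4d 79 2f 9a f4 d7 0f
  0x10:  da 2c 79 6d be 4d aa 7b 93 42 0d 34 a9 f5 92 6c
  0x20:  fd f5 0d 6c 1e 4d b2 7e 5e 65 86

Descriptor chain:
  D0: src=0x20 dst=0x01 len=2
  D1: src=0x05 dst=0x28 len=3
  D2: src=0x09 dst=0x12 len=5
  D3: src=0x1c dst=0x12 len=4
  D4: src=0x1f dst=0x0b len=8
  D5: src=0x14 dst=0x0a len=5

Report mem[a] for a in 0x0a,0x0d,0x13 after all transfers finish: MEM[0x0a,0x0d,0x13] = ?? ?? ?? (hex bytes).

[0] 0x20->0x01 len=2 : fd f5
[1] 0x05->0x28 len=3 : fd 23 87
[2] 0x09->0x12 len=5 : 4d 79 2f 9a f4
[3] 0x1c->0x12 len=4 : a9 f5 92 6c
[4] 0x1f->0x0b len=8 : 6c fd f5 0d 6c 1e 4d b2
[5] 0x14->0x0a len=5 : 92 6c f4 7b 93
query mem[0x0a]=0x92, mem[0x0d]=0x7b, mem[0x13]=0xf5

MEM[0x0a,0x0d,0x13] = 92 7b f5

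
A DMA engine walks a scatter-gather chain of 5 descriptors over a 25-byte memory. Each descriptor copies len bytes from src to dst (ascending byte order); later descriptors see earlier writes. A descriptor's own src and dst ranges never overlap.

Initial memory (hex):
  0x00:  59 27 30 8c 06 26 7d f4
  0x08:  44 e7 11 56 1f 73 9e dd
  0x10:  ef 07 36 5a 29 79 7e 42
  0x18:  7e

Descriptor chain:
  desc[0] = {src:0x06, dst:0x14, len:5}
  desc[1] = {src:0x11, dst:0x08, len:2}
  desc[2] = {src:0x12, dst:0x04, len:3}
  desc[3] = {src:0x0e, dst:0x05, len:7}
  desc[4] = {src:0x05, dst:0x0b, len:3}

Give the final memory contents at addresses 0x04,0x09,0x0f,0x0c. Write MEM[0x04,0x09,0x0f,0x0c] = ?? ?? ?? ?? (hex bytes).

D0: mem[0x14..0x18] <- [7d f4 44 e7 11]
D1: mem[0x08..0x09] <- [07 36]
D2: mem[0x04..0x06] <- [36 5a 7d]
D3: mem[0x05..0x0b] <- [9e dd ef 07 36 5a 7d]
D4: mem[0x0b..0x0d] <- [9e dd ef]
query mem[0x04]=0x36, mem[0x09]=0x36, mem[0x0f]=0xdd, mem[0x0c]=0xdd

MEM[0x04,0x09,0x0f,0x0c] = 36 36 dd dd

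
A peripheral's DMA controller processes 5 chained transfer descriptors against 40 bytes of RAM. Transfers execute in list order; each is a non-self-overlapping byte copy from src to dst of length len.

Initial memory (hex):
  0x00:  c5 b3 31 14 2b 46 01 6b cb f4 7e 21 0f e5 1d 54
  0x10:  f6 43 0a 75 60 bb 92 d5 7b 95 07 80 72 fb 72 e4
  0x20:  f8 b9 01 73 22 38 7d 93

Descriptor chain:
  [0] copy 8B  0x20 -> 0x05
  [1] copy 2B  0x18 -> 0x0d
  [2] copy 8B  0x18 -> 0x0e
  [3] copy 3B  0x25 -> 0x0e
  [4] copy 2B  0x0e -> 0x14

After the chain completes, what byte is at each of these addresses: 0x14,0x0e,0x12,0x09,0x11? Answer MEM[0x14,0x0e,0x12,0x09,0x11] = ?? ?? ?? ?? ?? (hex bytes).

MEM[0x14,0x0e,0x12,0x09,0x11] = 38 38 72 22 80

D0: mem[0x05..0x0c] <- [f8 b9 01 73 22 38 7d 93]
D1: mem[0x0d..0x0e] <- [7b 95]
D2: mem[0x0e..0x15] <- [7b 95 07 80 72 fb 72 e4]
D3: mem[0x0e..0x10] <- [38 7d 93]
D4: mem[0x14..0x15] <- [38 7d]
query mem[0x14]=0x38, mem[0x0e]=0x38, mem[0x12]=0x72, mem[0x09]=0x22, mem[0x11]=0x80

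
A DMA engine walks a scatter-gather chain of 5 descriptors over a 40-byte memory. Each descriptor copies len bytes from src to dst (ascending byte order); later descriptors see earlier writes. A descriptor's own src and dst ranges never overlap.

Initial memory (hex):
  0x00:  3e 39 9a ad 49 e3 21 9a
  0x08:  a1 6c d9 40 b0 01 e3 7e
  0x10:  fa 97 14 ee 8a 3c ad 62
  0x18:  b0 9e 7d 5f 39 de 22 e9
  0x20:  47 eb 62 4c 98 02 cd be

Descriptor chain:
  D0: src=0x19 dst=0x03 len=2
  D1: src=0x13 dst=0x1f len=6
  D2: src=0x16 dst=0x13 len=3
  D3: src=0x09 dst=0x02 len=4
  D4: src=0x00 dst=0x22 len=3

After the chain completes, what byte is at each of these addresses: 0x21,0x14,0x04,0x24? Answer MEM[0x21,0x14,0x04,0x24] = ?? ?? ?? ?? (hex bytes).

D0: mem[0x03..0x04] <- [9e 7d]
D1: mem[0x1f..0x24] <- [ee 8a 3c ad 62 b0]
D2: mem[0x13..0x15] <- [ad 62 b0]
D3: mem[0x02..0x05] <- [6c d9 40 b0]
D4: mem[0x22..0x24] <- [3e 39 6c]
query mem[0x21]=0x3c, mem[0x14]=0x62, mem[0x04]=0x40, mem[0x24]=0x6c

MEM[0x21,0x14,0x04,0x24] = 3c 62 40 6c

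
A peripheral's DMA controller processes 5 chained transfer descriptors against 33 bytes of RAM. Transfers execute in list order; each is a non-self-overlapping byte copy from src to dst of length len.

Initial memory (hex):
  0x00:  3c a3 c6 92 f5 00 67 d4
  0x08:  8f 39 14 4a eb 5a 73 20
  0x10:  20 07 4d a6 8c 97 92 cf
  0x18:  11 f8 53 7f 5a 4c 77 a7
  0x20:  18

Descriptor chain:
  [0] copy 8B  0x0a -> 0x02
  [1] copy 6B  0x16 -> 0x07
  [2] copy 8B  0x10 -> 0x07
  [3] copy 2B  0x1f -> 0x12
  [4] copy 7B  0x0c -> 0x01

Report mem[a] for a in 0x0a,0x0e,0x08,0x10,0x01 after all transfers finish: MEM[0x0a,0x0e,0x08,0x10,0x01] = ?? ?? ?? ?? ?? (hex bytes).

MEM[0x0a,0x0e,0x08,0x10,0x01] = a6 cf 07 20 97

#0 dst[0x02+8] := {0x14,0x4a,0xeb,0x5a,0x73,0x20,0x20,0x07}
#1 dst[0x07+6] := {0x92,0xcf,0x11,0xf8,0x53,0x7f}
#2 dst[0x07+8] := {0x20,0x07,0x4d,0xa6,0x8c,0x97,0x92,0xcf}
#3 dst[0x12+2] := {0xa7,0x18}
#4 dst[0x01+7] := {0x97,0x92,0xcf,0x20,0x20,0x07,0xa7}
query mem[0x0a]=0xa6, mem[0x0e]=0xcf, mem[0x08]=0x07, mem[0x10]=0x20, mem[0x01]=0x97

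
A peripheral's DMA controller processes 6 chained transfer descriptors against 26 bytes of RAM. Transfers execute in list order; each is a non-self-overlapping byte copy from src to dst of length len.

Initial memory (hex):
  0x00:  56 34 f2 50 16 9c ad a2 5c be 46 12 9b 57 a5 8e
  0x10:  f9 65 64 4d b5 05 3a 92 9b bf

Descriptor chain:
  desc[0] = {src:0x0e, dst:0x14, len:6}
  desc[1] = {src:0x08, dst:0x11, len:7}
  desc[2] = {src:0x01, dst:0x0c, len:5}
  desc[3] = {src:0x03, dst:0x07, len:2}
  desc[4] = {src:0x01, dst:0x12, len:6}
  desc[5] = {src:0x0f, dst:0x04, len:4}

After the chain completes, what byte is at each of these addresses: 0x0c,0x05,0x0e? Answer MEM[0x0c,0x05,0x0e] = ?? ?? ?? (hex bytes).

  after D0: wrote 6B at 0x14 = a58ef965644d
  after D1: wrote 7B at 0x11 = 5cbe46129b57a5
  after D2: wrote 5B at 0x0c = 34f250169c
  after D3: wrote 2B at 0x07 = 5016
  after D4: wrote 6B at 0x12 = 34f250169cad
  after D5: wrote 4B at 0x04 = 169c5c34
query mem[0x0c]=0x34, mem[0x05]=0x9c, mem[0x0e]=0x50

MEM[0x0c,0x05,0x0e] = 34 9c 50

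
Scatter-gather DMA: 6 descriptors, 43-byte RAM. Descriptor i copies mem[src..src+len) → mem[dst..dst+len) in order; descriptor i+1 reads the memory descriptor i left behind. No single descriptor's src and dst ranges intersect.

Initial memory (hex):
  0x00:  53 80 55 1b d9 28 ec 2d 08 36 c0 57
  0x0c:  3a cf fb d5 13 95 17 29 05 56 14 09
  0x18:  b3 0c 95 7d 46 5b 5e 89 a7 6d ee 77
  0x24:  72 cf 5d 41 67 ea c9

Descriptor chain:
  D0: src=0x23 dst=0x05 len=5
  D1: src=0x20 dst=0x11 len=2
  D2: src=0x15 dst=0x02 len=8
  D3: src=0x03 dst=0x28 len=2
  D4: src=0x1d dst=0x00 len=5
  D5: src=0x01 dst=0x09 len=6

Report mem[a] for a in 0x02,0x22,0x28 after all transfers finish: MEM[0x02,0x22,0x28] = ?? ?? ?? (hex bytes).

#0 dst[0x05+5] := {0x77,0x72,0xcf,0x5d,0x41}
#1 dst[0x11+2] := {0xa7,0x6d}
#2 dst[0x02+8] := {0x56,0x14,0x09,0xb3,0x0c,0x95,0x7d,0x46}
#3 dst[0x28+2] := {0x14,0x09}
#4 dst[0x00+5] := {0x5b,0x5e,0x89,0xa7,0x6d}
#5 dst[0x09+6] := {0x5e,0x89,0xa7,0x6d,0xb3,0x0c}
query mem[0x02]=0x89, mem[0x22]=0xee, mem[0x28]=0x14

MEM[0x02,0x22,0x28] = 89 ee 14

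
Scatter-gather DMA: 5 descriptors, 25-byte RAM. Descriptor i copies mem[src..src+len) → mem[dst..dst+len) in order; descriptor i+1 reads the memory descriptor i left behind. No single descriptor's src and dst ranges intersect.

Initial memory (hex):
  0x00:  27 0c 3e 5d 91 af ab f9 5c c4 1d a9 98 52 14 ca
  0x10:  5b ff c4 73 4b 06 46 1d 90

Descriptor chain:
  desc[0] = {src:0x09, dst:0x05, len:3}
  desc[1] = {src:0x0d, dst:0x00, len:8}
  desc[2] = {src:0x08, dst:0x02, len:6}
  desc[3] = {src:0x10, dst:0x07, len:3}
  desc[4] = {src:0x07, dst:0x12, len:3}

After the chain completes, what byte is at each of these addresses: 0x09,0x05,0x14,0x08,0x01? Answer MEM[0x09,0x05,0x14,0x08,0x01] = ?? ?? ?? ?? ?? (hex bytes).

[0] 0x09->0x05 len=3 : c4 1d a9
[1] 0x0d->0x00 len=8 : 52 14 ca 5b ff c4 73 4b
[2] 0x08->0x02 len=6 : 5c c4 1d a9 98 52
[3] 0x10->0x07 len=3 : 5b ff c4
[4] 0x07->0x12 len=3 : 5b ff c4
query mem[0x09]=0xc4, mem[0x05]=0xa9, mem[0x14]=0xc4, mem[0x08]=0xff, mem[0x01]=0x14

MEM[0x09,0x05,0x14,0x08,0x01] = c4 a9 c4 ff 14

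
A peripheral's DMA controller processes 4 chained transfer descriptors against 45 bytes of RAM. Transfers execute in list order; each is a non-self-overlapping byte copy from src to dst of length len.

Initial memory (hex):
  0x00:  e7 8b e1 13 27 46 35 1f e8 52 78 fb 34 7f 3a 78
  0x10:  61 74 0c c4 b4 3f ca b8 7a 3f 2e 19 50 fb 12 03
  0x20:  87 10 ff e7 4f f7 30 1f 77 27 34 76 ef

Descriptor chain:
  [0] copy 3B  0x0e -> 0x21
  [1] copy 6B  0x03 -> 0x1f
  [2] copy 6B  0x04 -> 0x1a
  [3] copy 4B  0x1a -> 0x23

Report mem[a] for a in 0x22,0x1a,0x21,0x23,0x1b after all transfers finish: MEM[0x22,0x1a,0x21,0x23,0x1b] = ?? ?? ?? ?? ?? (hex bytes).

#0 dst[0x21+3] := {0x3a,0x78,0x61}
#1 dst[0x1f+6] := {0x13,0x27,0x46,0x35,0x1f,0xe8}
#2 dst[0x1a+6] := {0x27,0x46,0x35,0x1f,0xe8,0x52}
#3 dst[0x23+4] := {0x27,0x46,0x35,0x1f}
query mem[0x22]=0x35, mem[0x1a]=0x27, mem[0x21]=0x46, mem[0x23]=0x27, mem[0x1b]=0x46

MEM[0x22,0x1a,0x21,0x23,0x1b] = 35 27 46 27 46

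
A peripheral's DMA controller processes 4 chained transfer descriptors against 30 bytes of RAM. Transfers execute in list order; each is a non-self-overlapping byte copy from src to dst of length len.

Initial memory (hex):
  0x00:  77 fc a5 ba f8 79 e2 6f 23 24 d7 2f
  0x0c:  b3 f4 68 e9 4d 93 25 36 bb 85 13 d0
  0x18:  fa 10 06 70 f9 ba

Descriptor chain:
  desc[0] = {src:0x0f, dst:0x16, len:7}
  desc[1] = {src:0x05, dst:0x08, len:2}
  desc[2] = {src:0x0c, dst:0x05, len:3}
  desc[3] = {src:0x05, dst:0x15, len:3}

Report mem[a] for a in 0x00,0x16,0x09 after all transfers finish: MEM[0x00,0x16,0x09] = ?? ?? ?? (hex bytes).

#0 dst[0x16+7] := {0xe9,0x4d,0x93,0x25,0x36,0xbb,0x85}
#1 dst[0x08+2] := {0x79,0xe2}
#2 dst[0x05+3] := {0xb3,0xf4,0x68}
#3 dst[0x15+3] := {0xb3,0xf4,0x68}
query mem[0x00]=0x77, mem[0x16]=0xf4, mem[0x09]=0xe2

MEM[0x00,0x16,0x09] = 77 f4 e2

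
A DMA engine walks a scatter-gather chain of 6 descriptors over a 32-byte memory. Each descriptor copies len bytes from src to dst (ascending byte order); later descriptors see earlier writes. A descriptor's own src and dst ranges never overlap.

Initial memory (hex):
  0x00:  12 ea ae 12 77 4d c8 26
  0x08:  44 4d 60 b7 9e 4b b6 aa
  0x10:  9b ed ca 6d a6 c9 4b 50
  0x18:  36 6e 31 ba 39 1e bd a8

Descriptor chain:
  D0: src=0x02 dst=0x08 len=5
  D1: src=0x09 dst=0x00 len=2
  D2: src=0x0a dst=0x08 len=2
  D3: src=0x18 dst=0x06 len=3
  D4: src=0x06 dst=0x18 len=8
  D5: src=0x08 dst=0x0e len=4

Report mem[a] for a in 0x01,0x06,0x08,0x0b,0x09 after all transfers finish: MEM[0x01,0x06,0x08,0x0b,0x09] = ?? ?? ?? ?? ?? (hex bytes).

MEM[0x01,0x06,0x08,0x0b,0x09] = 77 36 31 4d 4d

[0] 0x02->0x08 len=5 : ae 12 77 4d c8
[1] 0x09->0x00 len=2 : 12 77
[2] 0x0a->0x08 len=2 : 77 4d
[3] 0x18->0x06 len=3 : 36 6e 31
[4] 0x06->0x18 len=8 : 36 6e 31 4d 77 4d c8 4b
[5] 0x08->0x0e len=4 : 31 4d 77 4d
query mem[0x01]=0x77, mem[0x06]=0x36, mem[0x08]=0x31, mem[0x0b]=0x4d, mem[0x09]=0x4d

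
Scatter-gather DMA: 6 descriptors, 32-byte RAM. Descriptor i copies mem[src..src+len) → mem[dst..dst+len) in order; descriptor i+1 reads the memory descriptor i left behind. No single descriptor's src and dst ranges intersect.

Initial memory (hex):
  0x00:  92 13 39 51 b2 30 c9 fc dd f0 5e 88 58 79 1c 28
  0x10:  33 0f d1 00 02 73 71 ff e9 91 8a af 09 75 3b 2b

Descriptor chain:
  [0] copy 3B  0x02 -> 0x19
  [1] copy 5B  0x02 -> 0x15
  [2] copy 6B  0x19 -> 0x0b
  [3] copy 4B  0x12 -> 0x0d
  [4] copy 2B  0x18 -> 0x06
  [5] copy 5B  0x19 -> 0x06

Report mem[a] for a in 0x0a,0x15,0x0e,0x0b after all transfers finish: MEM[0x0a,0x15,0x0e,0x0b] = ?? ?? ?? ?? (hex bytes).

MEM[0x0a,0x15,0x0e,0x0b] = 75 39 00 c9

D0: mem[0x19..0x1b] <- [39 51 b2]
D1: mem[0x15..0x19] <- [39 51 b2 30 c9]
D2: mem[0x0b..0x10] <- [c9 51 b2 09 75 3b]
D3: mem[0x0d..0x10] <- [d1 00 02 39]
D4: mem[0x06..0x07] <- [30 c9]
D5: mem[0x06..0x0a] <- [c9 51 b2 09 75]
query mem[0x0a]=0x75, mem[0x15]=0x39, mem[0x0e]=0x00, mem[0x0b]=0xc9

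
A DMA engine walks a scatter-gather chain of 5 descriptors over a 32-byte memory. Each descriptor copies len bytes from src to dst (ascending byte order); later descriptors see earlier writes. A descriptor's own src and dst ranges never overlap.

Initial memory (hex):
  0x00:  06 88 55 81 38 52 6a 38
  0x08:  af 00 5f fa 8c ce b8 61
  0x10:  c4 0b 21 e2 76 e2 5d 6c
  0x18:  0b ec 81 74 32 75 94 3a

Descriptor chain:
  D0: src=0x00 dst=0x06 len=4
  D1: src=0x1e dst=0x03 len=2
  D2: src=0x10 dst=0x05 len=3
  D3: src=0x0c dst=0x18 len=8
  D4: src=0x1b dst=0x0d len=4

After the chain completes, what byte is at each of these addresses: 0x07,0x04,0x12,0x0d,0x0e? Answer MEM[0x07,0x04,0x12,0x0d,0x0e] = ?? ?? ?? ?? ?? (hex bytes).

MEM[0x07,0x04,0x12,0x0d,0x0e] = 21 3a 21 61 c4

#0 dst[0x06+4] := {0x06,0x88,0x55,0x81}
#1 dst[0x03+2] := {0x94,0x3a}
#2 dst[0x05+3] := {0xc4,0x0b,0x21}
#3 dst[0x18+8] := {0x8c,0xce,0xb8,0x61,0xc4,0x0b,0x21,0xe2}
#4 dst[0x0d+4] := {0x61,0xc4,0x0b,0x21}
query mem[0x07]=0x21, mem[0x04]=0x3a, mem[0x12]=0x21, mem[0x0d]=0x61, mem[0x0e]=0xc4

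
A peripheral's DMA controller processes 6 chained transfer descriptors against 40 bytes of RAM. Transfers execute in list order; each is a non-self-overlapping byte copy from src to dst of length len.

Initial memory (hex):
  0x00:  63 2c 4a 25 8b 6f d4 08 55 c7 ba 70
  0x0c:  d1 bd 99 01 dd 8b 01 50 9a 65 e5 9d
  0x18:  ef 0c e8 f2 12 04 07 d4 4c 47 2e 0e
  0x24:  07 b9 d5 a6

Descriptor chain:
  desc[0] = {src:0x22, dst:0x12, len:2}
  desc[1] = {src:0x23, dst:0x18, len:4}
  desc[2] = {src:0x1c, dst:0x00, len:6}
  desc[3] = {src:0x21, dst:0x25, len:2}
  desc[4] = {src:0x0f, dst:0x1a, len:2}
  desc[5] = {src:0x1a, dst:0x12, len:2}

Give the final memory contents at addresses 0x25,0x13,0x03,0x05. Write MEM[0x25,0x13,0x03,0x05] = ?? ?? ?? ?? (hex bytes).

#0 dst[0x12+2] := {0x2e,0x0e}
#1 dst[0x18+4] := {0x0e,0x07,0xb9,0xd5}
#2 dst[0x00+6] := {0x12,0x04,0x07,0xd4,0x4c,0x47}
#3 dst[0x25+2] := {0x47,0x2e}
#4 dst[0x1a+2] := {0x01,0xdd}
#5 dst[0x12+2] := {0x01,0xdd}
query mem[0x25]=0x47, mem[0x13]=0xdd, mem[0x03]=0xd4, mem[0x05]=0x47

MEM[0x25,0x13,0x03,0x05] = 47 dd d4 47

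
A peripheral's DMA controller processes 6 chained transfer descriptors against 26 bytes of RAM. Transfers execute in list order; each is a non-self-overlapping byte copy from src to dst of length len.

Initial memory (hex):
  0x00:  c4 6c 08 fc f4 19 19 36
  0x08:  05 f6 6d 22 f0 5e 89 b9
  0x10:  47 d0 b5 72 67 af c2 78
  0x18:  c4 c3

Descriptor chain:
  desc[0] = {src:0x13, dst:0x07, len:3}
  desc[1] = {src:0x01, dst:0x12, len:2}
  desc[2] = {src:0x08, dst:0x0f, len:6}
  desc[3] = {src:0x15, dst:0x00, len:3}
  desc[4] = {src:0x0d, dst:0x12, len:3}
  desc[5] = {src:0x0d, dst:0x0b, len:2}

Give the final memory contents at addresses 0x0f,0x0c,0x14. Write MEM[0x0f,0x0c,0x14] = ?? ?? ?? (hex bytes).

MEM[0x0f,0x0c,0x14] = 67 89 67

  after D0: wrote 3B at 0x07 = 7267af
  after D1: wrote 2B at 0x12 = 6c08
  after D2: wrote 6B at 0x0f = 67af6d22f05e
  after D3: wrote 3B at 0x00 = afc278
  after D4: wrote 3B at 0x12 = 5e8967
  after D5: wrote 2B at 0x0b = 5e89
query mem[0x0f]=0x67, mem[0x0c]=0x89, mem[0x14]=0x67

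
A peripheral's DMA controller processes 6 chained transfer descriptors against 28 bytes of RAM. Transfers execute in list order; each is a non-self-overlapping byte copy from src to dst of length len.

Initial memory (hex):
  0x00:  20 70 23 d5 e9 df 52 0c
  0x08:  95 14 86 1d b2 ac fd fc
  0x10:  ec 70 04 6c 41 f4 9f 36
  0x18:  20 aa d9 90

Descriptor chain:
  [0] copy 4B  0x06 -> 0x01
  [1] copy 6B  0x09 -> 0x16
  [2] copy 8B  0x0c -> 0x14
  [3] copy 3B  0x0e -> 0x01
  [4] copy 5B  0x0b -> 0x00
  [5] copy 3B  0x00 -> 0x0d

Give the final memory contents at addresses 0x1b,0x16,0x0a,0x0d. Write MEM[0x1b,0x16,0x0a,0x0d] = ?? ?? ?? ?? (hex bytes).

MEM[0x1b,0x16,0x0a,0x0d] = 6c fd 86 1d

D0: mem[0x01..0x04] <- [52 0c 95 14]
D1: mem[0x16..0x1b] <- [14 86 1d b2 ac fd]
D2: mem[0x14..0x1b] <- [b2 ac fd fc ec 70 04 6c]
D3: mem[0x01..0x03] <- [fd fc ec]
D4: mem[0x00..0x04] <- [1d b2 ac fd fc]
D5: mem[0x0d..0x0f] <- [1d b2 ac]
query mem[0x1b]=0x6c, mem[0x16]=0xfd, mem[0x0a]=0x86, mem[0x0d]=0x1d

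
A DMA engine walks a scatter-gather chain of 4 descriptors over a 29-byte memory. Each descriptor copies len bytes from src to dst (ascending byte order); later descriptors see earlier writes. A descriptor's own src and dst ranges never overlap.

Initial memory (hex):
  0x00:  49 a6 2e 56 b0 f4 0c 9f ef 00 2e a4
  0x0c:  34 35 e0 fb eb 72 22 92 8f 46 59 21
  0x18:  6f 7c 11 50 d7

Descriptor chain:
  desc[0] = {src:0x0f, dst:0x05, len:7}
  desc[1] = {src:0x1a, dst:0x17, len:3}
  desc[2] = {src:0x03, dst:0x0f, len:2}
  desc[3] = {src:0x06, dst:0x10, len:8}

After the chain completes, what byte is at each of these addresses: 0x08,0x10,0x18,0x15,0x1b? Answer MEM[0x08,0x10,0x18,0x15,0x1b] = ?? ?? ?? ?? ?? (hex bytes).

  after D0: wrote 7B at 0x05 = fbeb7222928f46
  after D1: wrote 3B at 0x17 = 1150d7
  after D2: wrote 2B at 0x0f = 56b0
  after D3: wrote 8B at 0x10 = eb7222928f463435
query mem[0x08]=0x22, mem[0x10]=0xeb, mem[0x18]=0x50, mem[0x15]=0x46, mem[0x1b]=0x50

MEM[0x08,0x10,0x18,0x15,0x1b] = 22 eb 50 46 50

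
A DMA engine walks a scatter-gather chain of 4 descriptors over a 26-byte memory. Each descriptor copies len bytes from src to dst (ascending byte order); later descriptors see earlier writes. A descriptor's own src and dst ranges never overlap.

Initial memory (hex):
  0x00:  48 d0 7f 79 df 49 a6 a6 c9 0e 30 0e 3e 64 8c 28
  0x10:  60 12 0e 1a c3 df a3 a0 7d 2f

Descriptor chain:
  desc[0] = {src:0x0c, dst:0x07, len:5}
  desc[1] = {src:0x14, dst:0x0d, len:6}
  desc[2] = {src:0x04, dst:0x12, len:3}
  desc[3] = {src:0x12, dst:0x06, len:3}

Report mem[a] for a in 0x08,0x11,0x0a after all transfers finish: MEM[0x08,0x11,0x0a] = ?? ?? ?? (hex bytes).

MEM[0x08,0x11,0x0a] = a6 7d 28

  after D0: wrote 5B at 0x07 = 3e648c2860
  after D1: wrote 6B at 0x0d = c3dfa3a07d2f
  after D2: wrote 3B at 0x12 = df49a6
  after D3: wrote 3B at 0x06 = df49a6
query mem[0x08]=0xa6, mem[0x11]=0x7d, mem[0x0a]=0x28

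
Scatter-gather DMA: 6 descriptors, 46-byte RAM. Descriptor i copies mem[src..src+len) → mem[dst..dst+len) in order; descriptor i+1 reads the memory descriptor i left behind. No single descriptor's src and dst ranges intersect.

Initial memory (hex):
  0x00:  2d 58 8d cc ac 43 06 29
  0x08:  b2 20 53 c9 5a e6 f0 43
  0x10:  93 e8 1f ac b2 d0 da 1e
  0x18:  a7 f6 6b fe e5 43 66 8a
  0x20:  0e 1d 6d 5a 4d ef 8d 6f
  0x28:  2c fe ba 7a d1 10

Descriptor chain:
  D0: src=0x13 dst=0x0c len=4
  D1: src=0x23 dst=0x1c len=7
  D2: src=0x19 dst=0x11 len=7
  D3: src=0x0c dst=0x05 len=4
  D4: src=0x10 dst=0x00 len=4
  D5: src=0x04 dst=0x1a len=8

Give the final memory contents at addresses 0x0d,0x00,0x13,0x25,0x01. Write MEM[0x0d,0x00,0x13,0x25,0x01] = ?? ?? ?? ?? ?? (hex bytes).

#0 dst[0x0c+4] := {0xac,0xb2,0xd0,0xda}
#1 dst[0x1c+7] := {0x5a,0x4d,0xef,0x8d,0x6f,0x2c,0xfe}
#2 dst[0x11+7] := {0xf6,0x6b,0xfe,0x5a,0x4d,0xef,0x8d}
#3 dst[0x05+4] := {0xac,0xb2,0xd0,0xda}
#4 dst[0x00+4] := {0x93,0xf6,0x6b,0xfe}
#5 dst[0x1a+8] := {0xac,0xac,0xb2,0xd0,0xda,0x20,0x53,0xc9}
query mem[0x0d]=0xb2, mem[0x00]=0x93, mem[0x13]=0xfe, mem[0x25]=0xef, mem[0x01]=0xf6

MEM[0x0d,0x00,0x13,0x25,0x01] = b2 93 fe ef f6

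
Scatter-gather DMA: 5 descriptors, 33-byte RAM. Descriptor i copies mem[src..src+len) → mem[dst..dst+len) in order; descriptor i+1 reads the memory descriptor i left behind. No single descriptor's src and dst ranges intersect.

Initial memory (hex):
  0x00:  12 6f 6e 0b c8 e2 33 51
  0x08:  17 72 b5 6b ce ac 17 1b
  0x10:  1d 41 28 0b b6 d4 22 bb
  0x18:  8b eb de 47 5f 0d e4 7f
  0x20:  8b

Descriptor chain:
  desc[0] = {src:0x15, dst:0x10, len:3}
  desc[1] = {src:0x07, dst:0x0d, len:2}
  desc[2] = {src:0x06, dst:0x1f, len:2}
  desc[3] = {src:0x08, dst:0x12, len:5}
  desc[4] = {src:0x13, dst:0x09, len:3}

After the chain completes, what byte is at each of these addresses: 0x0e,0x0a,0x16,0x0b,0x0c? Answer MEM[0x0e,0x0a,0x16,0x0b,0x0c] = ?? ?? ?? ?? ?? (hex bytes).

#0 dst[0x10+3] := {0xd4,0x22,0xbb}
#1 dst[0x0d+2] := {0x51,0x17}
#2 dst[0x1f+2] := {0x33,0x51}
#3 dst[0x12+5] := {0x17,0x72,0xb5,0x6b,0xce}
#4 dst[0x09+3] := {0x72,0xb5,0x6b}
query mem[0x0e]=0x17, mem[0x0a]=0xb5, mem[0x16]=0xce, mem[0x0b]=0x6b, mem[0x0c]=0xce

MEM[0x0e,0x0a,0x16,0x0b,0x0c] = 17 b5 ce 6b ce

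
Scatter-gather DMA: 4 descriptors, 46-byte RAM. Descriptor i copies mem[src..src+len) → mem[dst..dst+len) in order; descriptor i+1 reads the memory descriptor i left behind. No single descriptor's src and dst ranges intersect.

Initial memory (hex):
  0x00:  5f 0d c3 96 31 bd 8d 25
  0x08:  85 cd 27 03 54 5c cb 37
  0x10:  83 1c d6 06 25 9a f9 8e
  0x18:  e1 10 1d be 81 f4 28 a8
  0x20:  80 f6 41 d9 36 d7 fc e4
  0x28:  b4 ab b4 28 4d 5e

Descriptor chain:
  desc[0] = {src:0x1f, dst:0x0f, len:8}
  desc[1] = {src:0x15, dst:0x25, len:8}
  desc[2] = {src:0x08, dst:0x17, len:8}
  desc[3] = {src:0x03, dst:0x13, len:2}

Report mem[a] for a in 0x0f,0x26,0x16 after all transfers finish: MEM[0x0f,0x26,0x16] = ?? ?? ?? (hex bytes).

D0: mem[0x0f..0x16] <- [a8 80 f6 41 d9 36 d7 fc]
D1: mem[0x25..0x2c] <- [d7 fc 8e e1 10 1d be 81]
D2: mem[0x17..0x1e] <- [85 cd 27 03 54 5c cb a8]
D3: mem[0x13..0x14] <- [96 31]
query mem[0x0f]=0xa8, mem[0x26]=0xfc, mem[0x16]=0xfc

MEM[0x0f,0x26,0x16] = a8 fc fc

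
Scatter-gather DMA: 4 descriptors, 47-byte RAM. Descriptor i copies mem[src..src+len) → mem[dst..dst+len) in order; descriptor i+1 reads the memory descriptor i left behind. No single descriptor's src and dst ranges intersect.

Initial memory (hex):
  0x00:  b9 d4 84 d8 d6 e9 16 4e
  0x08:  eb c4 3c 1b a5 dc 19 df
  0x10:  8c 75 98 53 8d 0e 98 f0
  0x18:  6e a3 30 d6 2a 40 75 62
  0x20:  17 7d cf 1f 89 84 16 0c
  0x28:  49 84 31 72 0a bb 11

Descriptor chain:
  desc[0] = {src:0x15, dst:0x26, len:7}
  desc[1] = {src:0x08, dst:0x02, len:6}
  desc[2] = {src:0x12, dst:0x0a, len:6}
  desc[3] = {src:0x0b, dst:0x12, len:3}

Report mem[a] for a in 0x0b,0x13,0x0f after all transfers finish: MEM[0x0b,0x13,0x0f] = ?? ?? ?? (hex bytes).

MEM[0x0b,0x13,0x0f] = 53 8d f0

#0 dst[0x26+7] := {0x0e,0x98,0xf0,0x6e,0xa3,0x30,0xd6}
#1 dst[0x02+6] := {0xeb,0xc4,0x3c,0x1b,0xa5,0xdc}
#2 dst[0x0a+6] := {0x98,0x53,0x8d,0x0e,0x98,0xf0}
#3 dst[0x12+3] := {0x53,0x8d,0x0e}
query mem[0x0b]=0x53, mem[0x13]=0x8d, mem[0x0f]=0xf0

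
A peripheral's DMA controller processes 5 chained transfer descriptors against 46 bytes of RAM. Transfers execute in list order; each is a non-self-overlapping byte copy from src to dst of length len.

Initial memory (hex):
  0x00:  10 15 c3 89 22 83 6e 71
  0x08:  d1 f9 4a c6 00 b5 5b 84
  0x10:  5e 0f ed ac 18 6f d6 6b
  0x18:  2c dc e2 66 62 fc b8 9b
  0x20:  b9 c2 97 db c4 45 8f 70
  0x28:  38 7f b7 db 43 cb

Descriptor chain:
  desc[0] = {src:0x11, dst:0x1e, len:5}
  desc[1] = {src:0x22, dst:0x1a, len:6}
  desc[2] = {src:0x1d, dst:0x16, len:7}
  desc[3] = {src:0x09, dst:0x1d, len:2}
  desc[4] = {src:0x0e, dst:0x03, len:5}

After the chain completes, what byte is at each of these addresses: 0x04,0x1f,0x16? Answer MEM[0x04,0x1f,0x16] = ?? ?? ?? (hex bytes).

#0 dst[0x1e+5] := {0x0f,0xed,0xac,0x18,0x6f}
#1 dst[0x1a+6] := {0x6f,0xdb,0xc4,0x45,0x8f,0x70}
#2 dst[0x16+7] := {0x45,0x8f,0x70,0xac,0x18,0x6f,0xdb}
#3 dst[0x1d+2] := {0xf9,0x4a}
#4 dst[0x03+5] := {0x5b,0x84,0x5e,0x0f,0xed}
query mem[0x04]=0x84, mem[0x1f]=0x70, mem[0x16]=0x45

MEM[0x04,0x1f,0x16] = 84 70 45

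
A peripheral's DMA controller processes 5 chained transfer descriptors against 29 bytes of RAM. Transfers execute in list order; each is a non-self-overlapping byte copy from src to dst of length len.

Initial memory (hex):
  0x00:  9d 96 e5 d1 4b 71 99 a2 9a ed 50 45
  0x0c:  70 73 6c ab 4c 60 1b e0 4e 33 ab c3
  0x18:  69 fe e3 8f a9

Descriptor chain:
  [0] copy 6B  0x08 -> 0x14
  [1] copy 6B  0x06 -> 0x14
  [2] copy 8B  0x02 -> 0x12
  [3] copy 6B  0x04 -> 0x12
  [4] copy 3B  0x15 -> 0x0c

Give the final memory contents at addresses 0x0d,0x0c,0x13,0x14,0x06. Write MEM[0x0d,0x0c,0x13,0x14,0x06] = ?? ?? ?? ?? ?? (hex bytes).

#0 dst[0x14+6] := {0x9a,0xed,0x50,0x45,0x70,0x73}
#1 dst[0x14+6] := {0x99,0xa2,0x9a,0xed,0x50,0x45}
#2 dst[0x12+8] := {0xe5,0xd1,0x4b,0x71,0x99,0xa2,0x9a,0xed}
#3 dst[0x12+6] := {0x4b,0x71,0x99,0xa2,0x9a,0xed}
#4 dst[0x0c+3] := {0xa2,0x9a,0xed}
query mem[0x0d]=0x9a, mem[0x0c]=0xa2, mem[0x13]=0x71, mem[0x14]=0x99, mem[0x06]=0x99

MEM[0x0d,0x0c,0x13,0x14,0x06] = 9a a2 71 99 99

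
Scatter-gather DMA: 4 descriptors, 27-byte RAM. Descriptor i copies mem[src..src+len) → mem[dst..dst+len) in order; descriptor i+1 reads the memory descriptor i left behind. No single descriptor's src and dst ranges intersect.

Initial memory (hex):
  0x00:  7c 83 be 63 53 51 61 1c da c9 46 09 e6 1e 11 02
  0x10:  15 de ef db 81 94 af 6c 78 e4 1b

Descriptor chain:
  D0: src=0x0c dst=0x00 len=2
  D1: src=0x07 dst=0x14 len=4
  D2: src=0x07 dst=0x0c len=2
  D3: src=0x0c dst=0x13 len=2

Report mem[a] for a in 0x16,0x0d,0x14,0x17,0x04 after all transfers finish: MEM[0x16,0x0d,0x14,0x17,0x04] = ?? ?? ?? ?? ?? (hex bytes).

D0: mem[0x00..0x01] <- [e6 1e]
D1: mem[0x14..0x17] <- [1c da c9 46]
D2: mem[0x0c..0x0d] <- [1c da]
D3: mem[0x13..0x14] <- [1c da]
query mem[0x16]=0xc9, mem[0x0d]=0xda, mem[0x14]=0xda, mem[0x17]=0x46, mem[0x04]=0x53

MEM[0x16,0x0d,0x14,0x17,0x04] = c9 da da 46 53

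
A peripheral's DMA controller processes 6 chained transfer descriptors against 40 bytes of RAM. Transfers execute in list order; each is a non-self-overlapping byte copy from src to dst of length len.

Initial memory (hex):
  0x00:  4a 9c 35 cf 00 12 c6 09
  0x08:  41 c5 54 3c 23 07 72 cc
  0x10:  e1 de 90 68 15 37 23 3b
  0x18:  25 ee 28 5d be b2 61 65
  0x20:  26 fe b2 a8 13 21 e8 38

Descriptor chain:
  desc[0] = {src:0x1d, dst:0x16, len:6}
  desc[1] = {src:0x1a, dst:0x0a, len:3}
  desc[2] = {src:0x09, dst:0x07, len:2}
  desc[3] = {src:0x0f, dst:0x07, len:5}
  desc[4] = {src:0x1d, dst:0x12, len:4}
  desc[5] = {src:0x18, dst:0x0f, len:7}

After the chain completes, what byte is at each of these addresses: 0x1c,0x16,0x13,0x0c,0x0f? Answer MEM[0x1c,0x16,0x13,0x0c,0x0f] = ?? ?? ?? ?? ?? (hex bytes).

[0] 0x1d->0x16 len=6 : b2 61 65 26 fe b2
[1] 0x1a->0x0a len=3 : fe b2 be
[2] 0x09->0x07 len=2 : c5 fe
[3] 0x0f->0x07 len=5 : cc e1 de 90 68
[4] 0x1d->0x12 len=4 : b2 61 65 26
[5] 0x18->0x0f len=7 : 65 26 fe b2 be b2 61
query mem[0x1c]=0xbe, mem[0x16]=0xb2, mem[0x13]=0xbe, mem[0x0c]=0xbe, mem[0x0f]=0x65

MEM[0x1c,0x16,0x13,0x0c,0x0f] = be b2 be be 65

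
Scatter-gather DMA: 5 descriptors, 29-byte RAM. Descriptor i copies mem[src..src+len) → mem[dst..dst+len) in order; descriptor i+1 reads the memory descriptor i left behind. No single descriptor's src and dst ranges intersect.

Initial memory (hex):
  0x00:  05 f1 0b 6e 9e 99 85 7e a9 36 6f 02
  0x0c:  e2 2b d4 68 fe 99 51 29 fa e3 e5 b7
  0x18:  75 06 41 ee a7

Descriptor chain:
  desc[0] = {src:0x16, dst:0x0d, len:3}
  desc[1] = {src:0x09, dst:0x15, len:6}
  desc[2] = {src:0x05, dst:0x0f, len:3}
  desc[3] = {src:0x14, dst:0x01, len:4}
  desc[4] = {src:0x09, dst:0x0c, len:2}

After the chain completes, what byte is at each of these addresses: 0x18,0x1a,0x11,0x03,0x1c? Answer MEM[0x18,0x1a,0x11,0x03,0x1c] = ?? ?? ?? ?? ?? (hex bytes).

MEM[0x18,0x1a,0x11,0x03,0x1c] = e2 b7 7e 6f a7

  after D0: wrote 3B at 0x0d = e5b775
  after D1: wrote 6B at 0x15 = 366f02e2e5b7
  after D2: wrote 3B at 0x0f = 99857e
  after D3: wrote 4B at 0x01 = fa366f02
  after D4: wrote 2B at 0x0c = 366f
query mem[0x18]=0xe2, mem[0x1a]=0xb7, mem[0x11]=0x7e, mem[0x03]=0x6f, mem[0x1c]=0xa7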